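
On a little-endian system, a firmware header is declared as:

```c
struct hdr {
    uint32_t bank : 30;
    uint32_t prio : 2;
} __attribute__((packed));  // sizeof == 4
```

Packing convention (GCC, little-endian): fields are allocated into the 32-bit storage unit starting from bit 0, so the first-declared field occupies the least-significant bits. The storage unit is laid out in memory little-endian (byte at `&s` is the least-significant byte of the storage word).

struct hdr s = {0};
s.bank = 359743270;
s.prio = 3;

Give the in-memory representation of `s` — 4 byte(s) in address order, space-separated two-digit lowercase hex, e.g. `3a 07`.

bank:30 = 359743270 → 0x15713f26 << 0 → word 0x15713f26
prio:2 = 3 → 0x3 << 30 → word 0xd5713f26
word = 0xd5713f26 → little-endian bytes:
  [0]=0x26  [1]=0x3f  [2]=0x71  [3]=0xd5

26 3f 71 d5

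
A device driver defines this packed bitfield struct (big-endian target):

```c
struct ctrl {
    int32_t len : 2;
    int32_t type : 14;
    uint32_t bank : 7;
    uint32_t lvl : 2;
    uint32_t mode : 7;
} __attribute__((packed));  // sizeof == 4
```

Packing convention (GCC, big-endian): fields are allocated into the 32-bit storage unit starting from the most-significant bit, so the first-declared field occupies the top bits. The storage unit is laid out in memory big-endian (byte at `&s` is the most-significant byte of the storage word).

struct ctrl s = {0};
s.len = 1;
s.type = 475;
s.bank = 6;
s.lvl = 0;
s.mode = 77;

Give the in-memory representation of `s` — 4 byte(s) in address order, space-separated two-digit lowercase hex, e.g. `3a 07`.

41 db 0c 4d

[30+:2] len=1 & 0x3 = 0x1; word=0x40000000
[16+:14] type=475 & 0x3fff = 0x1db; word=0x41db0000
[9+:7] bank=6 & 0x7f = 0x6; word=0x41db0c00
[7+:2] lvl=0 & 0x3 = 0x0; word=0x41db0c00
[0+:7] mode=77 & 0x7f = 0x4d; word=0x41db0c4d
word = 0x41db0c4d → big-endian bytes:
  [0]=0x41  [1]=0xdb  [2]=0x0c  [3]=0x4d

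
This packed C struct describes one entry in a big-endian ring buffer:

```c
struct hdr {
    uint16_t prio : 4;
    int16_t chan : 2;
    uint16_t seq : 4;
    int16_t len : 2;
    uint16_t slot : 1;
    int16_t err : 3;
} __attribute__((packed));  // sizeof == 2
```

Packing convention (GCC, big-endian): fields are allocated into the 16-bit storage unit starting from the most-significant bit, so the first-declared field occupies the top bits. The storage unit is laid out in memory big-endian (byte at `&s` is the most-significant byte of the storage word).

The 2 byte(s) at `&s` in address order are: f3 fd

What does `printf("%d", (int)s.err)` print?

-3

[0]=0xf3 [1]=0xfd (big-endian) → word 0xf3fd
prio:4 @ bit 12 → (0xf3fd>>12)&0xf = 0xf
chan:2 @ bit 10 → (0xf3fd>>10)&0x3 = 0x0
seq:4 @ bit 6 → (0xf3fd>>6)&0xf = 0xf
len:2 @ bit 4 → (0xf3fd>>4)&0x3 = 0x3
slot:1 @ bit 3 → (0xf3fd>>3)&0x1 = 0x1
err:3 @ bit 0 → (0xf3fd>>0)&0x7 = 0x5  ←
err signed 3b, MSB=1: 5 - 8 = -3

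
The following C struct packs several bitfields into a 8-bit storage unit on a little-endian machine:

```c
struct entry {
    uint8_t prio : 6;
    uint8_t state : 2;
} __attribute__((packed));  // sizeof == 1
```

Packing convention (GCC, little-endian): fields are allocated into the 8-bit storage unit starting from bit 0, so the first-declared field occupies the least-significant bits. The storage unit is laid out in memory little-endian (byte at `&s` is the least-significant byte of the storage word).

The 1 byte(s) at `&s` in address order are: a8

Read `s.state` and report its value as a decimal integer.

[0]=0xa8 (little-endian) → word 0xa8
prio:6 @ bit 0 → (0xa8>>0)&0x3f = 0x28
state:2 @ bit 6 → (0xa8>>6)&0x3 = 0x2  ←

2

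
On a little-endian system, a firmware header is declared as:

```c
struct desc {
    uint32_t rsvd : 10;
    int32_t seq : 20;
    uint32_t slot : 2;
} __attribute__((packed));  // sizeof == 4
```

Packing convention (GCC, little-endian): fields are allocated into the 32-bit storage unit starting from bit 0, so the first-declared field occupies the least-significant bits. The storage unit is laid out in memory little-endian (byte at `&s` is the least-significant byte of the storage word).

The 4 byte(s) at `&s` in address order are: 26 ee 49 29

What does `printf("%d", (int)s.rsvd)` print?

[0]=0x26 [1]=0xee [2]=0x49 [3]=0x29 (little-endian) → word 0x2949ee26
rsvd:10 @ bit 0 → (0x2949ee26>>0)&0x3ff = 0x226  ←
seq:20 @ bit 10 → (0x2949ee26>>10)&0xfffff = 0xa527b
slot:2 @ bit 30 → (0x2949ee26>>30)&0x3 = 0x0

550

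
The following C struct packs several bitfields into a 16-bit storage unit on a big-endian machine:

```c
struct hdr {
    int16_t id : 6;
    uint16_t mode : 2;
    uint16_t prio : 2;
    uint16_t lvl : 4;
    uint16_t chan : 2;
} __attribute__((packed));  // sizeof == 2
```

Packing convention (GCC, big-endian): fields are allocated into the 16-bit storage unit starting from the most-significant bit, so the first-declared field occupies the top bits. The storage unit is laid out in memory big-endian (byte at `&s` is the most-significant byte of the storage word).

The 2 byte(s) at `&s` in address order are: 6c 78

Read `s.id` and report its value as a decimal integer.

27

[0]=0x6c [1]=0x78 (big-endian) → word 0x6c78
id:6 @ bit 10 → (0x6c78>>10)&0x3f = 0x1b  ←
mode:2 @ bit 8 → (0x6c78>>8)&0x3 = 0x0
prio:2 @ bit 6 → (0x6c78>>6)&0x3 = 0x1
lvl:4 @ bit 2 → (0x6c78>>2)&0xf = 0xe
chan:2 @ bit 0 → (0x6c78>>0)&0x3 = 0x0
id signed 6b, MSB=0: value = 27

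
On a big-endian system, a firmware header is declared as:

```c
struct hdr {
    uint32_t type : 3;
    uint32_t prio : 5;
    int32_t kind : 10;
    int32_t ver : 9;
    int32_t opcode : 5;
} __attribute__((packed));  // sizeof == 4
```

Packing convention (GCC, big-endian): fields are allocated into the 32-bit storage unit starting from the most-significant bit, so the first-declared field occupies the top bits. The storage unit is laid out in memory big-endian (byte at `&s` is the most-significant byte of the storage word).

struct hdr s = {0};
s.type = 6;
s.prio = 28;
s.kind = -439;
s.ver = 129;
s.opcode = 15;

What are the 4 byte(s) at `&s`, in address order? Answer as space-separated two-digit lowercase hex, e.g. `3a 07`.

dc 92 50 2f

[29+:3] type=6 & 0x7 = 0x6; word=0xc0000000
[24+:5] prio=28 & 0x1f = 0x1c; word=0xdc000000
[14+:10] kind=-439 & 0x3ff = 0x249; word=0xdc924000
[5+:9] ver=129 & 0x1ff = 0x81; word=0xdc925020
[0+:5] opcode=15 & 0x1f = 0xf; word=0xdc92502f
word = 0xdc92502f → big-endian bytes:
  [0]=0xdc  [1]=0x92  [2]=0x50  [3]=0x2f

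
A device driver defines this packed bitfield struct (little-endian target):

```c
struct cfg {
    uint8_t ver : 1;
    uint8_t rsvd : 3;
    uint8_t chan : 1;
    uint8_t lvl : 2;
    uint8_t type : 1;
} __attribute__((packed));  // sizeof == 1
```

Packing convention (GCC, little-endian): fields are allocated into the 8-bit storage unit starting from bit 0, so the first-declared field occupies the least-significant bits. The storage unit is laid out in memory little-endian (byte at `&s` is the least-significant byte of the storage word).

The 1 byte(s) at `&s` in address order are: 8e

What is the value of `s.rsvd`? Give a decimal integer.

[0]=0x8e (little-endian) → word 0x8e
ver [0+:1] = (word>>0) & 0x1 = 0
rsvd [1+:3] = (word>>1) & 0x7 = 7  ←
chan [4+:1] = (word>>4) & 0x1 = 0
lvl [5+:2] = (word>>5) & 0x3 = 0
type [7+:1] = (word>>7) & 0x1 = 1

7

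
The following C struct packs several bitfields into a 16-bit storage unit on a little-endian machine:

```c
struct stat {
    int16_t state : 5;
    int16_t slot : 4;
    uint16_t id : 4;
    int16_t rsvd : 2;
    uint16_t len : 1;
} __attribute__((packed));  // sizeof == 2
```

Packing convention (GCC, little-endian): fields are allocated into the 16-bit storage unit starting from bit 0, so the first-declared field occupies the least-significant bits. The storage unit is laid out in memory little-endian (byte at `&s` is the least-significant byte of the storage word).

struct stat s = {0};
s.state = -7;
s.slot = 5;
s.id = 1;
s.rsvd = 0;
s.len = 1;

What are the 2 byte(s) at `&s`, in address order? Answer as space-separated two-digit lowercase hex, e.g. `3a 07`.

b9 82

[0+:5] state=-7 & 0x1f = 0x19; word=0x0019
[5+:4] slot=5 & 0xf = 0x5; word=0x00b9
[9+:4] id=1 & 0xf = 0x1; word=0x02b9
[13+:2] rsvd=0 & 0x3 = 0x0; word=0x02b9
[15+:1] len=1 & 0x1 = 0x1; word=0x82b9
word = 0x82b9 → little-endian bytes:
  [0]=0xb9  [1]=0x82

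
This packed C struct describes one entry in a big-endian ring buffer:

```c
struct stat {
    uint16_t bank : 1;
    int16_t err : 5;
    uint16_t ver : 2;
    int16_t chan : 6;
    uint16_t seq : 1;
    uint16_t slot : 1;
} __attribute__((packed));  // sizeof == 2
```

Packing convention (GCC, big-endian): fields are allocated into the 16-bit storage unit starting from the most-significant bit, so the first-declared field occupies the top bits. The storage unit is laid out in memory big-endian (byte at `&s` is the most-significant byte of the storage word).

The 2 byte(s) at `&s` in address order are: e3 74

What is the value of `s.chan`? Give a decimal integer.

29

[0]=0xe3 [1]=0x74 (big-endian) → word 0xe374
bank [15+:1] = (word>>15) & 0x1 = 1
err [10+:5] = (word>>10) & 0x1f = 24
ver [8+:2] = (word>>8) & 0x3 = 3
chan [2+:6] = (word>>2) & 0x3f = 29  ←
seq [1+:1] = (word>>1) & 0x1 = 0
slot [0+:1] = (word>>0) & 0x1 = 0
chan signed 6b, MSB=0: value = 29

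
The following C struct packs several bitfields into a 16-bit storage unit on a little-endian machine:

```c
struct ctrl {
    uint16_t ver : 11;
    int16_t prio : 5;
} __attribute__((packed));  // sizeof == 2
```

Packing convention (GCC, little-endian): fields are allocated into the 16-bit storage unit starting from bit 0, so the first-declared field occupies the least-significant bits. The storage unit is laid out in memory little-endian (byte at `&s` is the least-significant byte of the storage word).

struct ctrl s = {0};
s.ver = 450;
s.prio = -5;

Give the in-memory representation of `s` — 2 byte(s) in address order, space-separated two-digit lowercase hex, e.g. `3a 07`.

c2 d9

ver:11 = 450 → 0x1c2 << 0 → word 0x01c2
prio:5 = -5 → 0x1b << 11 → word 0xd9c2
word = 0xd9c2 → little-endian bytes:
  [0]=0xc2  [1]=0xd9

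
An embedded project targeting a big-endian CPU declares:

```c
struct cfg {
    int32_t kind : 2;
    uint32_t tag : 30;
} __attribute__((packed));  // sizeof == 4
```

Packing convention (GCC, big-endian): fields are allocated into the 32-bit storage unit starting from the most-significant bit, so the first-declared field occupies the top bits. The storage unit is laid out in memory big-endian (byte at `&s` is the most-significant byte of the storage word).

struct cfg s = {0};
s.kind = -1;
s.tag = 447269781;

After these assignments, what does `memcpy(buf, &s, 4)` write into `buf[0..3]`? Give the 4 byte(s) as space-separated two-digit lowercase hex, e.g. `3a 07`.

da a8 cb 95

kind (2b) val=-1 bits=0x3 at bit 30: 0xc0000000
tag (30b) val=447269781 bits=0x1aa8cb95 at bit 0: 0xdaa8cb95
word = 0xdaa8cb95 → big-endian bytes:
  [0]=0xda  [1]=0xa8  [2]=0xcb  [3]=0x95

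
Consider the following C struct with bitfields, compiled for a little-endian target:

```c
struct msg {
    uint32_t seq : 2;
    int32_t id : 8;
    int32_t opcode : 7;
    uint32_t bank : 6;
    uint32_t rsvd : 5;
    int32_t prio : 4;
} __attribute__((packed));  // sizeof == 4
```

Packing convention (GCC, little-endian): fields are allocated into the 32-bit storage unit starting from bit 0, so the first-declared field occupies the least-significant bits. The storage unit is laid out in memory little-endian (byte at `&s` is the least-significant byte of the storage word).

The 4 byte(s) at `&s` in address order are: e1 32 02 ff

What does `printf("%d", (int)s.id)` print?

[0]=0xe1 [1]=0x32 [2]=0x02 [3]=0xff (little-endian) → word 0xff0232e1
seq [0+:2] = (word>>0) & 0x3 = 1
id [2+:8] = (word>>2) & 0xff = 184  ←
opcode [10+:7] = (word>>10) & 0x7f = 12
bank [17+:6] = (word>>17) & 0x3f = 1
rsvd [23+:5] = (word>>23) & 0x1f = 30
prio [28+:4] = (word>>28) & 0xf = 15
id signed 8b, MSB=1: 184 - 256 = -72

-72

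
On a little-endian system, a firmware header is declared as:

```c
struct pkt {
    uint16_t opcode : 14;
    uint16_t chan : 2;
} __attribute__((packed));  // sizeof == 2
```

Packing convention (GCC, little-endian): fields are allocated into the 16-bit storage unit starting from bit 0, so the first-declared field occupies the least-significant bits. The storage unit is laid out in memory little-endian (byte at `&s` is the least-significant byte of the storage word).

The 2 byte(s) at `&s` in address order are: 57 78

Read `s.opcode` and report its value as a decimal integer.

14423

[0]=0x57 [1]=0x78 (little-endian) → word 0x7857
opcode:14 @ bit 0 → (0x7857>>0)&0x3fff = 0x3857  ←
chan:2 @ bit 14 → (0x7857>>14)&0x3 = 0x1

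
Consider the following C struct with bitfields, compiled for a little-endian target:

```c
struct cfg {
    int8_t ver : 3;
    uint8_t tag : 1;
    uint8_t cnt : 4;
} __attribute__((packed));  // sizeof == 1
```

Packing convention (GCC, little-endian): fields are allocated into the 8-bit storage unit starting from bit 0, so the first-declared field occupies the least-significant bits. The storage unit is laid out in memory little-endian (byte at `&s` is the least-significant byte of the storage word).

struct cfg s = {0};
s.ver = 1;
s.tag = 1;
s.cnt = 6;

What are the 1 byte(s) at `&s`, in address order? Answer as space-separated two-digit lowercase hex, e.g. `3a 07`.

69

ver:3 = 1 → 0x1 << 0 → word 0x01
tag:1 = 1 → 0x1 << 3 → word 0x09
cnt:4 = 6 → 0x6 << 4 → word 0x69
word = 0x69 → little-endian bytes:
  [0]=0x69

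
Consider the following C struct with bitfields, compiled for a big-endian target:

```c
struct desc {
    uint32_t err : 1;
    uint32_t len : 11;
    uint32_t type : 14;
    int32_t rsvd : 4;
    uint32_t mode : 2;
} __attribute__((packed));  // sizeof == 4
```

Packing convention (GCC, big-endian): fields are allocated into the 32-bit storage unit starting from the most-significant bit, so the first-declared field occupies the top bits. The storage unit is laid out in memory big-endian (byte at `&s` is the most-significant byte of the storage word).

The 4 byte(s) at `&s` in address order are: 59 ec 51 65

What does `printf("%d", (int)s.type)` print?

[0]=0x59 [1]=0xec [2]=0x51 [3]=0x65 (big-endian) → word 0x59ec5165
err [31+:1] = (word>>31) & 0x1 = 0
len [20+:11] = (word>>20) & 0x7ff = 1438
type [6+:14] = (word>>6) & 0x3fff = 12613  ←
rsvd [2+:4] = (word>>2) & 0xf = 9
mode [0+:2] = (word>>0) & 0x3 = 1

12613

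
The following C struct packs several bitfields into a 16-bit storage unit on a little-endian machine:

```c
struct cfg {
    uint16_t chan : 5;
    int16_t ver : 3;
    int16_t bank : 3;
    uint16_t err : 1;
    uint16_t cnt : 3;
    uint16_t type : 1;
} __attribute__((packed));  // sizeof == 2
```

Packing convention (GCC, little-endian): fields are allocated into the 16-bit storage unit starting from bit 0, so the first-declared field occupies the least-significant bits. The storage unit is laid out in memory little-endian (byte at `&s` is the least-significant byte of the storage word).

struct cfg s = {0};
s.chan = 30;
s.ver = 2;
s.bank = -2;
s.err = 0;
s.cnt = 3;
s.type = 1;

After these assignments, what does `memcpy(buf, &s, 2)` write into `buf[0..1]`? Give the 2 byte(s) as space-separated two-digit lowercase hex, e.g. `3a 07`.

chan (5b) val=30 bits=0x1e at bit 0: 0x001e
ver (3b) val=2 bits=0x2 at bit 5: 0x005e
bank (3b) val=-2 bits=0x6 at bit 8: 0x065e
err (1b) val=0 bits=0x0 at bit 11: 0x065e
cnt (3b) val=3 bits=0x3 at bit 12: 0x365e
type (1b) val=1 bits=0x1 at bit 15: 0xb65e
word = 0xb65e → little-endian bytes:
  [0]=0x5e  [1]=0xb6

5e b6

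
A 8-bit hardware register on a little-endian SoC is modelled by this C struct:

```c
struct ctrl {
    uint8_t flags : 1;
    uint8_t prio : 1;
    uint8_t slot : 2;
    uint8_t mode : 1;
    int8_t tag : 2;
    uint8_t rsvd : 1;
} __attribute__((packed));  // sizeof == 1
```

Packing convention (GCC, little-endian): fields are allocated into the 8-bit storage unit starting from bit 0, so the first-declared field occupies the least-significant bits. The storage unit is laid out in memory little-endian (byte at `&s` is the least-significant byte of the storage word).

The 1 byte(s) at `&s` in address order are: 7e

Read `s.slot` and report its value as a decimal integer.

[0]=0x7e (little-endian) → word 0x7e
flags [0+:1] = (word>>0) & 0x1 = 0
prio [1+:1] = (word>>1) & 0x1 = 1
slot [2+:2] = (word>>2) & 0x3 = 3  ←
mode [4+:1] = (word>>4) & 0x1 = 1
tag [5+:2] = (word>>5) & 0x3 = 3
rsvd [7+:1] = (word>>7) & 0x1 = 0

3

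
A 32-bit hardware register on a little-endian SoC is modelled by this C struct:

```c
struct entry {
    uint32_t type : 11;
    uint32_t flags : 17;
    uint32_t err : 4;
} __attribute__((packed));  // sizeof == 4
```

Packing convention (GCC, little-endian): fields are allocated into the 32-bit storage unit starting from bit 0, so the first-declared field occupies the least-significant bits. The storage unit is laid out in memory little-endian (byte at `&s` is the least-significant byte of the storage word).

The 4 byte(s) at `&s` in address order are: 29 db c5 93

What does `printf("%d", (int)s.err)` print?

9

[0]=0x29 [1]=0xdb [2]=0xc5 [3]=0x93 (little-endian) → word 0x93c5db29
type [0+:11] = (word>>0) & 0x7ff = 809
flags [11+:17] = (word>>11) & 0x1ffff = 30907
err [28+:4] = (word>>28) & 0xf = 9  ←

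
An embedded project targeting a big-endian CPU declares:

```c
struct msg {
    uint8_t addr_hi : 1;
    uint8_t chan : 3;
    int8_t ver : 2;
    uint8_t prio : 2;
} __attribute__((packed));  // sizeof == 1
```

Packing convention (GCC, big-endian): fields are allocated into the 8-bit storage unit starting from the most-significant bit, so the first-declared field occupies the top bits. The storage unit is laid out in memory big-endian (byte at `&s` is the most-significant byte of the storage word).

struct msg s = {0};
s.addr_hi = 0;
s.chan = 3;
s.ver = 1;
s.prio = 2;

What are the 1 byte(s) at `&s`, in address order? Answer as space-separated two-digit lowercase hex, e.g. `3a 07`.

36

addr_hi (1b) val=0 bits=0x0 at bit 7: 0x00
chan (3b) val=3 bits=0x3 at bit 4: 0x30
ver (2b) val=1 bits=0x1 at bit 2: 0x34
prio (2b) val=2 bits=0x2 at bit 0: 0x36
word = 0x36 → big-endian bytes:
  [0]=0x36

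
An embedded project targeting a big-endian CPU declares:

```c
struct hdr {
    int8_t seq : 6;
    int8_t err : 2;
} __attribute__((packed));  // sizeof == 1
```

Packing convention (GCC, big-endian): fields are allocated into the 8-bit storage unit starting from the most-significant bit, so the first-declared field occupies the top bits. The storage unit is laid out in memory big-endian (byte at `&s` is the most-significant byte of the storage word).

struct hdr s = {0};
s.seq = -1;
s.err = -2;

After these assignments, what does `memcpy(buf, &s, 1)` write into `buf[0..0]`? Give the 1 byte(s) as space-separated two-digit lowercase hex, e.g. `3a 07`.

fe

[2+:6] seq=-1 & 0x3f = 0x3f; word=0xfc
[0+:2] err=-2 & 0x3 = 0x2; word=0xfe
word = 0xfe → big-endian bytes:
  [0]=0xfe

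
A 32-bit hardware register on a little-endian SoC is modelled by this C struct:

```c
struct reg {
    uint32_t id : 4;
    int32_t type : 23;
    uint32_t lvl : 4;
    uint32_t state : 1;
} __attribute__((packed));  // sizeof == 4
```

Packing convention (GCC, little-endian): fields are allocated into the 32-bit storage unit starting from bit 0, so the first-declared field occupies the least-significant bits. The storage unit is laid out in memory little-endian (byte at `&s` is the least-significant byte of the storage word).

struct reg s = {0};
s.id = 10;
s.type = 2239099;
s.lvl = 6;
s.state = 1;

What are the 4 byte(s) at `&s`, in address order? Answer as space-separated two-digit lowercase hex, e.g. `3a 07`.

ba a7 22 b2

[0+:4] id=10 & 0xf = 0xa; word=0x0000000a
[4+:23] type=2239099 & 0x7fffff = 0x222a7b; word=0x0222a7ba
[27+:4] lvl=6 & 0xf = 0x6; word=0x3222a7ba
[31+:1] state=1 & 0x1 = 0x1; word=0xb222a7ba
word = 0xb222a7ba → little-endian bytes:
  [0]=0xba  [1]=0xa7  [2]=0x22  [3]=0xb2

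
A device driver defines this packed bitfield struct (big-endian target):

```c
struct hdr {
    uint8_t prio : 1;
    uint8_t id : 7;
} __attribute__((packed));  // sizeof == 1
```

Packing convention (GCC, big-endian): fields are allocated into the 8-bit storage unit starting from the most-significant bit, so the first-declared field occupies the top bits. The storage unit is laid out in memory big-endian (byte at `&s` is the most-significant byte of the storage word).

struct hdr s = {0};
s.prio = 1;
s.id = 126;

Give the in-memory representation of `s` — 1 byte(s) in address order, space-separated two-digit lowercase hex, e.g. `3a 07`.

fe

prio (1b) val=1 bits=0x1 at bit 7: 0x80
id (7b) val=126 bits=0x7e at bit 0: 0xfe
word = 0xfe → big-endian bytes:
  [0]=0xfe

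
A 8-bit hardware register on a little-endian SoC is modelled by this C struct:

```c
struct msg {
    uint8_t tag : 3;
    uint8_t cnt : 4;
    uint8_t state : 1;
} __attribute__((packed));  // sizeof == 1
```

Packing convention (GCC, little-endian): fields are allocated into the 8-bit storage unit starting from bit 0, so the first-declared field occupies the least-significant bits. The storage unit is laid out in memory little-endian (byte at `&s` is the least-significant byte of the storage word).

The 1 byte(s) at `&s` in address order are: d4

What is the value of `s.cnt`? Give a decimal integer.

[0]=0xd4 (little-endian) → word 0xd4
tag:3 @ bit 0 → (0xd4>>0)&0x7 = 0x4
cnt:4 @ bit 3 → (0xd4>>3)&0xf = 0xa  ←
state:1 @ bit 7 → (0xd4>>7)&0x1 = 0x1

10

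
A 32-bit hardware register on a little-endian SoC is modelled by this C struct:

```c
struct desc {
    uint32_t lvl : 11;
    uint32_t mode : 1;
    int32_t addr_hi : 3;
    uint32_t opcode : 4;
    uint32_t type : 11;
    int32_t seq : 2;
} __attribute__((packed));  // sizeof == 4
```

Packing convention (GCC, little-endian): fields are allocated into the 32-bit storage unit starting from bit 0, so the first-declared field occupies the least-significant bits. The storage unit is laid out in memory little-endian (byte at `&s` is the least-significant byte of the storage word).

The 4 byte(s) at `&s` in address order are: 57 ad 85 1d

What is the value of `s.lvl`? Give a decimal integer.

[0]=0x57 [1]=0xad [2]=0x85 [3]=0x1d (little-endian) → word 0x1d85ad57
lvl:11 @ bit 0 → (0x1d85ad57>>0)&0x7ff = 0x557  ←
mode:1 @ bit 11 → (0x1d85ad57>>11)&0x1 = 0x1
addr_hi:3 @ bit 12 → (0x1d85ad57>>12)&0x7 = 0x2
opcode:4 @ bit 15 → (0x1d85ad57>>15)&0xf = 0xb
type:11 @ bit 19 → (0x1d85ad57>>19)&0x7ff = 0x3b0
seq:2 @ bit 30 → (0x1d85ad57>>30)&0x3 = 0x0

1367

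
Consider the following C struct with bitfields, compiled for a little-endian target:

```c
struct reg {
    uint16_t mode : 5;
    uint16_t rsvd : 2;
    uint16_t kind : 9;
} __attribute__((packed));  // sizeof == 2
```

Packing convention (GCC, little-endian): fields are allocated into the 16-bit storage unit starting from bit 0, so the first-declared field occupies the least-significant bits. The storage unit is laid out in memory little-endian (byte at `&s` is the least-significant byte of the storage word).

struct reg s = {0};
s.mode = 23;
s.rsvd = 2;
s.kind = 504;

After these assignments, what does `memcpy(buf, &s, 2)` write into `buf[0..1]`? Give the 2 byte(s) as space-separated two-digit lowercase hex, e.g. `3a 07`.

[0+:5] mode=23 & 0x1f = 0x17; word=0x0017
[5+:2] rsvd=2 & 0x3 = 0x2; word=0x0057
[7+:9] kind=504 & 0x1ff = 0x1f8; word=0xfc57
word = 0xfc57 → little-endian bytes:
  [0]=0x57  [1]=0xfc

57 fc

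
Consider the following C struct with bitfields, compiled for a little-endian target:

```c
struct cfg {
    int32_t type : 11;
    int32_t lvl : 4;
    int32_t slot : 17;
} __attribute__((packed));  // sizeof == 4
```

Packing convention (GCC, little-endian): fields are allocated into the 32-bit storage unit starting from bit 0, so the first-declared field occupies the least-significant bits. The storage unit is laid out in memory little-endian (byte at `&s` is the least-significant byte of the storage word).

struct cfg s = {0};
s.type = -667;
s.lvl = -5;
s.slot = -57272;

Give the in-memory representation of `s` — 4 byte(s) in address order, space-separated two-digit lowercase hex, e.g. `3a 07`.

65 5d 24 90

type (11b) val=-667 bits=0x565 at bit 0: 0x00000565
lvl (4b) val=-5 bits=0xb at bit 11: 0x00005d65
slot (17b) val=-57272 bits=0x12048 at bit 15: 0x90245d65
word = 0x90245d65 → little-endian bytes:
  [0]=0x65  [1]=0x5d  [2]=0x24  [3]=0x90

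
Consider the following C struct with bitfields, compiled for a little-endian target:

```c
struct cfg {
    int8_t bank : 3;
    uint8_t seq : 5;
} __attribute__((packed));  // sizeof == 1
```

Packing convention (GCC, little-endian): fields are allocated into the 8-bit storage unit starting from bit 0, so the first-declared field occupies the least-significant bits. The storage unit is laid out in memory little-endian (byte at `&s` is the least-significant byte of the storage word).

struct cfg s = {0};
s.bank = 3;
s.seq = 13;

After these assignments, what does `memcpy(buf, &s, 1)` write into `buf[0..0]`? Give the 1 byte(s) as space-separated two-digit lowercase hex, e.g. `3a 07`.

[0+:3] bank=3 & 0x7 = 0x3; word=0x03
[3+:5] seq=13 & 0x1f = 0xd; word=0x6b
word = 0x6b → little-endian bytes:
  [0]=0x6b

6b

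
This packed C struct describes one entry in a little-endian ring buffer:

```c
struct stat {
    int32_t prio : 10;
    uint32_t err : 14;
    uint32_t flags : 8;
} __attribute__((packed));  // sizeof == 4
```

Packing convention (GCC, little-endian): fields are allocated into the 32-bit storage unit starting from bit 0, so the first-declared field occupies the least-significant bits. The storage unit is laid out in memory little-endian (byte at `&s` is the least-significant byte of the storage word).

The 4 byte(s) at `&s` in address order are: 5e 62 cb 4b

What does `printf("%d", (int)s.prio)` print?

[0]=0x5e [1]=0x62 [2]=0xcb [3]=0x4b (little-endian) → word 0x4bcb625e
prio [0+:10] = (word>>0) & 0x3ff = 606  ←
err [10+:14] = (word>>10) & 0x3fff = 13016
flags [24+:8] = (word>>24) & 0xff = 75
prio signed 10b, MSB=1: 606 - 1024 = -418

-418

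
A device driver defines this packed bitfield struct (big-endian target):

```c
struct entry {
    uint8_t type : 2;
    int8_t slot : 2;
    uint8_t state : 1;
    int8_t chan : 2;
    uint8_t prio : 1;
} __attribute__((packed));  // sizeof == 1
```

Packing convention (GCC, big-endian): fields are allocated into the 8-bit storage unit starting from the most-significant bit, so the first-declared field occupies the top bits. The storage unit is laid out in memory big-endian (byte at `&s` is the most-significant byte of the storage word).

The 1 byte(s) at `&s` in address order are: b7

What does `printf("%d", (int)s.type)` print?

2

[0]=0xb7 (big-endian) → word 0xb7
type [6+:2] = (word>>6) & 0x3 = 2  ←
slot [4+:2] = (word>>4) & 0x3 = 3
state [3+:1] = (word>>3) & 0x1 = 0
chan [1+:2] = (word>>1) & 0x3 = 3
prio [0+:1] = (word>>0) & 0x1 = 1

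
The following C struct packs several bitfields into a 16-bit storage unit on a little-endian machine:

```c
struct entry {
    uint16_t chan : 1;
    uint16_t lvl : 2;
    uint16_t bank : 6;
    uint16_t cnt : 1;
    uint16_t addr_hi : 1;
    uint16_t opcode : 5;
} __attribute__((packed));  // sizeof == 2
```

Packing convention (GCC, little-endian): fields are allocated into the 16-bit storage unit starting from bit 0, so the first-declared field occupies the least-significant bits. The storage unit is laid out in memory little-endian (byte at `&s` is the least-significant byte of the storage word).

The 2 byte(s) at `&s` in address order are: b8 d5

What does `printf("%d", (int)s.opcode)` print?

[0]=0xb8 [1]=0xd5 (little-endian) → word 0xd5b8
chan [0+:1] = (word>>0) & 0x1 = 0
lvl [1+:2] = (word>>1) & 0x3 = 0
bank [3+:6] = (word>>3) & 0x3f = 55
cnt [9+:1] = (word>>9) & 0x1 = 0
addr_hi [10+:1] = (word>>10) & 0x1 = 1
opcode [11+:5] = (word>>11) & 0x1f = 26  ←

26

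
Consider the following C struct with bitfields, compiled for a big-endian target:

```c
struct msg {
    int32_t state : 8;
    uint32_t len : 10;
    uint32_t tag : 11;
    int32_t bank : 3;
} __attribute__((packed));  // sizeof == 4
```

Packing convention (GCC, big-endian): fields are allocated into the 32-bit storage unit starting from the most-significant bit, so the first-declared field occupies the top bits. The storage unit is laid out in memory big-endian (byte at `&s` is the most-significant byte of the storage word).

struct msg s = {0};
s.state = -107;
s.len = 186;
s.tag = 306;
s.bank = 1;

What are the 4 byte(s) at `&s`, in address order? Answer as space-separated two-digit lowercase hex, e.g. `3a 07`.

state:8 = -107 → 0x95 << 24 → word 0x95000000
len:10 = 186 → 0xba << 14 → word 0x952e8000
tag:11 = 306 → 0x132 << 3 → word 0x952e8990
bank:3 = 1 → 0x1 << 0 → word 0x952e8991
word = 0x952e8991 → big-endian bytes:
  [0]=0x95  [1]=0x2e  [2]=0x89  [3]=0x91

95 2e 89 91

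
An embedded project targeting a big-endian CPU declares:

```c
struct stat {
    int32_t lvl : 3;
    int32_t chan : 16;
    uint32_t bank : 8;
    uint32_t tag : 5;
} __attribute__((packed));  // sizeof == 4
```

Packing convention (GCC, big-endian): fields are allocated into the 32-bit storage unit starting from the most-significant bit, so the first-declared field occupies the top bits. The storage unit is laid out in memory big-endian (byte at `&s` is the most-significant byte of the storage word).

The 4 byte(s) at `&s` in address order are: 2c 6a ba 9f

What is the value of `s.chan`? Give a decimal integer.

[0]=0x2c [1]=0x6a [2]=0xba [3]=0x9f (big-endian) → word 0x2c6aba9f
lvl:3 @ bit 29 → (0x2c6aba9f>>29)&0x7 = 0x1
chan:16 @ bit 13 → (0x2c6aba9f>>13)&0xffff = 0x6355  ←
bank:8 @ bit 5 → (0x2c6aba9f>>5)&0xff = 0xd4
tag:5 @ bit 0 → (0x2c6aba9f>>0)&0x1f = 0x1f
chan signed 16b, MSB=0: value = 25429

25429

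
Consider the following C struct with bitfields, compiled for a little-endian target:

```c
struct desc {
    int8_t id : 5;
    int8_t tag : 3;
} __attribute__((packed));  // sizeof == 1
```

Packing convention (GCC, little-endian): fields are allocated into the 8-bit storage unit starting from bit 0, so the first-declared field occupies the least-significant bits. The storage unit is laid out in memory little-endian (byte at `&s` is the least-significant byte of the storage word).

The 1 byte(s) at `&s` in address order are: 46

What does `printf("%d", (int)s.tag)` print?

2

[0]=0x46 (little-endian) → word 0x46
id:5 @ bit 0 → (0x46>>0)&0x1f = 0x6
tag:3 @ bit 5 → (0x46>>5)&0x7 = 0x2  ←
tag signed 3b, MSB=0: value = 2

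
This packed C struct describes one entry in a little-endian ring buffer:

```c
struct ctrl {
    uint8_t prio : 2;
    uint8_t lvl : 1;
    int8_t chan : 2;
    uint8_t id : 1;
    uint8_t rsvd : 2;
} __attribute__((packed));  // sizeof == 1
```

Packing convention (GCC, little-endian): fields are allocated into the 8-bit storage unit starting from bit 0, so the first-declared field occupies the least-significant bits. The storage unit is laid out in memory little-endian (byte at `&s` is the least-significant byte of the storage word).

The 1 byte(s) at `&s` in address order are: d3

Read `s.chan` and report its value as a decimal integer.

[0]=0xd3 (little-endian) → word 0xd3
prio:2 @ bit 0 → (0xd3>>0)&0x3 = 0x3
lvl:1 @ bit 2 → (0xd3>>2)&0x1 = 0x0
chan:2 @ bit 3 → (0xd3>>3)&0x3 = 0x2  ←
id:1 @ bit 5 → (0xd3>>5)&0x1 = 0x0
rsvd:2 @ bit 6 → (0xd3>>6)&0x3 = 0x3
chan signed 2b, MSB=1: 2 - 4 = -2

-2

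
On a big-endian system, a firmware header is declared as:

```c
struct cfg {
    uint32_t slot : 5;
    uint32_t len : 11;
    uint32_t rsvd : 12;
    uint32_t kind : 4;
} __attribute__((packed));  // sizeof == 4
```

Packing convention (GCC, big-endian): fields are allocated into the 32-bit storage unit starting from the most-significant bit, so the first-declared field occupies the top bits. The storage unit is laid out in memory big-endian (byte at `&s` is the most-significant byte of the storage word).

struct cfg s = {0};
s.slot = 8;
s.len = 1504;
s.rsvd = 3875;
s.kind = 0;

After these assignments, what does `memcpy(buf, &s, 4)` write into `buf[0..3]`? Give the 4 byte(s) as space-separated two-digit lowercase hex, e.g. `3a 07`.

45 e0 f2 30

slot:5 = 8 → 0x8 << 27 → word 0x40000000
len:11 = 1504 → 0x5e0 << 16 → word 0x45e00000
rsvd:12 = 3875 → 0xf23 << 4 → word 0x45e0f230
kind:4 = 0 → 0x0 << 0 → word 0x45e0f230
word = 0x45e0f230 → big-endian bytes:
  [0]=0x45  [1]=0xe0  [2]=0xf2  [3]=0x30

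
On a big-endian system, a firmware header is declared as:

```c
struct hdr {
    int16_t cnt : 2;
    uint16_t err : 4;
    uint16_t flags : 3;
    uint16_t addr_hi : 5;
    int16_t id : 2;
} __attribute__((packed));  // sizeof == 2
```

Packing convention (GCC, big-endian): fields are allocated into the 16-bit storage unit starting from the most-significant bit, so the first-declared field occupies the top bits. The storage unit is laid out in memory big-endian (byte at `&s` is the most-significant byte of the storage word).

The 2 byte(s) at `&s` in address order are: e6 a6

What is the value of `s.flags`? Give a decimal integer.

5

[0]=0xe6 [1]=0xa6 (big-endian) → word 0xe6a6
cnt [14+:2] = (word>>14) & 0x3 = 3
err [10+:4] = (word>>10) & 0xf = 9
flags [7+:3] = (word>>7) & 0x7 = 5  ←
addr_hi [2+:5] = (word>>2) & 0x1f = 9
id [0+:2] = (word>>0) & 0x3 = 2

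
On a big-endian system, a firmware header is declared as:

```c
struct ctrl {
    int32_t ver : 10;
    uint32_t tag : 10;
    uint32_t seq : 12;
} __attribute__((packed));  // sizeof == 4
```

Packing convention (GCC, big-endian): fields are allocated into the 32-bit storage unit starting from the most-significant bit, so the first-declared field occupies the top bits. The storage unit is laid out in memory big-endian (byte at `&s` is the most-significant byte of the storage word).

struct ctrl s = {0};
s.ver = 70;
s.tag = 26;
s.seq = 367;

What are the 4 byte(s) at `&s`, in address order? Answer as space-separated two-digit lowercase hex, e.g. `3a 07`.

[22+:10] ver=70 & 0x3ff = 0x46; word=0x11800000
[12+:10] tag=26 & 0x3ff = 0x1a; word=0x1181a000
[0+:12] seq=367 & 0xfff = 0x16f; word=0x1181a16f
word = 0x1181a16f → big-endian bytes:
  [0]=0x11  [1]=0x81  [2]=0xa1  [3]=0x6f

11 81 a1 6f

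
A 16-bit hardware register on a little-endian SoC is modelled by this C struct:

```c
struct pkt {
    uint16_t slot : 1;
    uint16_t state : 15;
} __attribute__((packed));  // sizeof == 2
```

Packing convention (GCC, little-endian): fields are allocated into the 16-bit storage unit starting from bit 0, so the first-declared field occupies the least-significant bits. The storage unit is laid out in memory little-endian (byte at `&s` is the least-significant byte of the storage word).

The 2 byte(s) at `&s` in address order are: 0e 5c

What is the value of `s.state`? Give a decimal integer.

11783

[0]=0x0e [1]=0x5c (little-endian) → word 0x5c0e
slot:1 @ bit 0 → (0x5c0e>>0)&0x1 = 0x0
state:15 @ bit 1 → (0x5c0e>>1)&0x7fff = 0x2e07  ←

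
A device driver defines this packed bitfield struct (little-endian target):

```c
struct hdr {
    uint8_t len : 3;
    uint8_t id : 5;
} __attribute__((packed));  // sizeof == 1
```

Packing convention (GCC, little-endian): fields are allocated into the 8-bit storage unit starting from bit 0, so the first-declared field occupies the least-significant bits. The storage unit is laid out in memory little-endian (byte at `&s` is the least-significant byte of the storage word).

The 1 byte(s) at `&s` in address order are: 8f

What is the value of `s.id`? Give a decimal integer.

[0]=0x8f (little-endian) → word 0x8f
len [0+:3] = (word>>0) & 0x7 = 7
id [3+:5] = (word>>3) & 0x1f = 17  ←

17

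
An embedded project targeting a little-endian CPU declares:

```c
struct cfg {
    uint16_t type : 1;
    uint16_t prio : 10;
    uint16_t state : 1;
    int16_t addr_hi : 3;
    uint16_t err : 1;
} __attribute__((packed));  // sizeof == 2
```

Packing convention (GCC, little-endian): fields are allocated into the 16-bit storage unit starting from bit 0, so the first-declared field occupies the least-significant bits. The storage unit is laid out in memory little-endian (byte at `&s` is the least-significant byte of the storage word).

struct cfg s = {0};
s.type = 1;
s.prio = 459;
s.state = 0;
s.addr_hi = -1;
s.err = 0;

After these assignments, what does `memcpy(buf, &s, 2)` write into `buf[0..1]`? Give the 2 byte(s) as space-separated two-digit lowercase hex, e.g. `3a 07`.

[0+:1] type=1 & 0x1 = 0x1; word=0x0001
[1+:10] prio=459 & 0x3ff = 0x1cb; word=0x0397
[11+:1] state=0 & 0x1 = 0x0; word=0x0397
[12+:3] addr_hi=-1 & 0x7 = 0x7; word=0x7397
[15+:1] err=0 & 0x1 = 0x0; word=0x7397
word = 0x7397 → little-endian bytes:
  [0]=0x97  [1]=0x73

97 73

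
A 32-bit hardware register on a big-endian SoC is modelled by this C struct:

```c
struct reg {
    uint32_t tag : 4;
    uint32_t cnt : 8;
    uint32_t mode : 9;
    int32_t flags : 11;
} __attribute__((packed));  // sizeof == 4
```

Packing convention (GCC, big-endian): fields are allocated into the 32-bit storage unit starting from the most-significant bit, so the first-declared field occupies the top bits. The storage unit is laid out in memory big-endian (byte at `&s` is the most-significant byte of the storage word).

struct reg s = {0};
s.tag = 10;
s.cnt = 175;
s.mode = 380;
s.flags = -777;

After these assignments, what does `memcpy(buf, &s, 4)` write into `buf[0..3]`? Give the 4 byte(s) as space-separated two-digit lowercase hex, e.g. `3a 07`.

[28+:4] tag=10 & 0xf = 0xa; word=0xa0000000
[20+:8] cnt=175 & 0xff = 0xaf; word=0xaaf00000
[11+:9] mode=380 & 0x1ff = 0x17c; word=0xaafbe000
[0+:11] flags=-777 & 0x7ff = 0x4f7; word=0xaafbe4f7
word = 0xaafbe4f7 → big-endian bytes:
  [0]=0xaa  [1]=0xfb  [2]=0xe4  [3]=0xf7

aa fb e4 f7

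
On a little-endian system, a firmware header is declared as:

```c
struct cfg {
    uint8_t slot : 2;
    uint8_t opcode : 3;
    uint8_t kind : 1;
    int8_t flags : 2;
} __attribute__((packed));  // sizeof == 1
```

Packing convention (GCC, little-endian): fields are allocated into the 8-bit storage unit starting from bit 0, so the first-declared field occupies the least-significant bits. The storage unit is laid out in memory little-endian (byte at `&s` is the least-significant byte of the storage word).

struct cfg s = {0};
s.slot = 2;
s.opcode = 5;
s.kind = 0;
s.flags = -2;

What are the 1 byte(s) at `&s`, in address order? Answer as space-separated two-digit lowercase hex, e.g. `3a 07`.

slot:2 = 2 → 0x2 << 0 → word 0x02
opcode:3 = 5 → 0x5 << 2 → word 0x16
kind:1 = 0 → 0x0 << 5 → word 0x16
flags:2 = -2 → 0x2 << 6 → word 0x96
word = 0x96 → little-endian bytes:
  [0]=0x96

96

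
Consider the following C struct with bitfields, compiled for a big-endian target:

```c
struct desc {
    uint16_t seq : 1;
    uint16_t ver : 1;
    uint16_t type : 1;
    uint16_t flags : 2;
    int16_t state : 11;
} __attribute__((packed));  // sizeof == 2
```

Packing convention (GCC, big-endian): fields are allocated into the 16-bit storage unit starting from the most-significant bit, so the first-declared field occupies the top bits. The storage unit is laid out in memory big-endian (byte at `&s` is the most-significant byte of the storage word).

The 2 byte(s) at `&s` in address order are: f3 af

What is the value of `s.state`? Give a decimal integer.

943

[0]=0xf3 [1]=0xaf (big-endian) → word 0xf3af
seq:1 @ bit 15 → (0xf3af>>15)&0x1 = 0x1
ver:1 @ bit 14 → (0xf3af>>14)&0x1 = 0x1
type:1 @ bit 13 → (0xf3af>>13)&0x1 = 0x1
flags:2 @ bit 11 → (0xf3af>>11)&0x3 = 0x2
state:11 @ bit 0 → (0xf3af>>0)&0x7ff = 0x3af  ←
state signed 11b, MSB=0: value = 943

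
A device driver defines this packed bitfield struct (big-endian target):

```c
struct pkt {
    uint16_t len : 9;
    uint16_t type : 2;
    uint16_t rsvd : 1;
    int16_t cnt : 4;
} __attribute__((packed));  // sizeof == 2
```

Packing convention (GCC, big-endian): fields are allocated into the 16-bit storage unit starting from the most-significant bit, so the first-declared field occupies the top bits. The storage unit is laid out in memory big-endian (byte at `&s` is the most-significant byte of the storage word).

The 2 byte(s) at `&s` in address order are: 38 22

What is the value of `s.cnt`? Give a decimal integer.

2

[0]=0x38 [1]=0x22 (big-endian) → word 0x3822
len:9 @ bit 7 → (0x3822>>7)&0x1ff = 0x70
type:2 @ bit 5 → (0x3822>>5)&0x3 = 0x1
rsvd:1 @ bit 4 → (0x3822>>4)&0x1 = 0x0
cnt:4 @ bit 0 → (0x3822>>0)&0xf = 0x2  ←
cnt signed 4b, MSB=0: value = 2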